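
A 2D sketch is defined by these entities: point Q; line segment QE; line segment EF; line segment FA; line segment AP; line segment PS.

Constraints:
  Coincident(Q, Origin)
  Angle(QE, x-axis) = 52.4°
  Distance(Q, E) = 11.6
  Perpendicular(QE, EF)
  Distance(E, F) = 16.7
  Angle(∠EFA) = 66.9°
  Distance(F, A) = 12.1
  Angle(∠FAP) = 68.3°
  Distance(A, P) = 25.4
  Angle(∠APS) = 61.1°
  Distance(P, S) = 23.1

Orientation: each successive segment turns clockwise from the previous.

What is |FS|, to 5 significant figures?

13.265

Q is at the origin; QE runs at 52.4° with length 11.6, so E = (7.0777, 9.1906). The perpendicularity gives EF at right angles to QE, so EF runs at -37.600°; with |EF| = 16.7, F = (20.309, -0.99886). ∠EFA = 66.9° gives FA at -150.70° from the x-axis; with |FA| = 12.1, A = (9.7569, -6.9204). ∠FAP = 68.3° gives AP at 97.600° from the x-axis; with |AP| = 25.4, P = (6.3976, 18.256). ∠APS = 61.1° gives PS at -21.300° from the x-axis; with |PS| = 23.1, S = (27.920, 9.8654). Then |FS| = |S − F| = 13.265.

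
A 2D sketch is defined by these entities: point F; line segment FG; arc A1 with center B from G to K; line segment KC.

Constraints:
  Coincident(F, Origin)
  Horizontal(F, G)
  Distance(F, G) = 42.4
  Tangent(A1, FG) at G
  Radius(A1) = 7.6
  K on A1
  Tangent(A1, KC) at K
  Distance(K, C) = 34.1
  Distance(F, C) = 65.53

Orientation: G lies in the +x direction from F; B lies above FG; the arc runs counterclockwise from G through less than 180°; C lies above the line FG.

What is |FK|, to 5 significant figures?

50.550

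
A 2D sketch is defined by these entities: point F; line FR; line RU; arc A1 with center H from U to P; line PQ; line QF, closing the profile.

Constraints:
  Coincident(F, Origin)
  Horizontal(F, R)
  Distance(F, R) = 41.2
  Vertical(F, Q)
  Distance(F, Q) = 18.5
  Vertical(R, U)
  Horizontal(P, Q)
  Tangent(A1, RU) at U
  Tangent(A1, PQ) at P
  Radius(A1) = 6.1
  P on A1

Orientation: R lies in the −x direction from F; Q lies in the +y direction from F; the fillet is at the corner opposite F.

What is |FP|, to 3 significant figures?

39.7

F is at the origin; F and R share the same y with |FR| = 41.2 and R on the −x side, so R = (-41.2, 0.00). F and Q share the same x with |FQ| = 18.5 and Q on the +y side, so Q = (0.00, 18.5). The virtual corner opposite F is at (-41.2, 18.5). Tangency of A1 to RU means the radius HU is perpendicular to RU and tangency of A1 to PQ means the radius HP is perpendicular to PQ, with radius 6.1, so the center H sits 6.1 in from both sides at H = (-35.1, 12.4). That places the tangent points at U = (-41.2, 12.4) on RU and P = (-35.1, 18.5) on PQ. Then |FP| = |P − F| = 39.7.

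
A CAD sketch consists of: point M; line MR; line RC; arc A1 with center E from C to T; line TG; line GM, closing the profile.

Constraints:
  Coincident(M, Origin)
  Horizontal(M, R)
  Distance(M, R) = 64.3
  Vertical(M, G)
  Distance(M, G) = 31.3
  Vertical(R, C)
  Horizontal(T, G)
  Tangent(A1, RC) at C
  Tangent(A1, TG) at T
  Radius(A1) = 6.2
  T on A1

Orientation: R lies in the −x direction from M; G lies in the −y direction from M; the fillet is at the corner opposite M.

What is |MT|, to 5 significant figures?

65.995

M is at the origin; MR is horizontal with |MR| = 64.3 and R on the −x side, so R = (-64.300, 0.0000). MG is vertical with |MG| = 31.3 and G on the −y side, so G = (0.0000, -31.300). The virtual corner opposite M is at (-64.300, -31.300). The tangent condition forces EC to be normal to RC and the tangent condition forces ET to be normal to TG, with radius 6.2, so the center E sits 6.2 in from both sides at E = (-58.100, -25.100). That places the tangent points at C = (-64.300, -25.100) on RC and T = (-58.100, -31.300) on TG. Then |MT| = |T − M| = 65.995.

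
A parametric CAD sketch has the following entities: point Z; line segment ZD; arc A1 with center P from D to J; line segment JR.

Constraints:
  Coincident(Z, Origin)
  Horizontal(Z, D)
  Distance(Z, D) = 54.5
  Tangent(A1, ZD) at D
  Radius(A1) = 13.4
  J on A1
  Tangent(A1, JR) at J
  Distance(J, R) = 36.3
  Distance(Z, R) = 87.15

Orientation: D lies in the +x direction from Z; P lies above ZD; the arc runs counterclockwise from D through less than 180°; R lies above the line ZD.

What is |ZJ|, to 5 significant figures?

68.696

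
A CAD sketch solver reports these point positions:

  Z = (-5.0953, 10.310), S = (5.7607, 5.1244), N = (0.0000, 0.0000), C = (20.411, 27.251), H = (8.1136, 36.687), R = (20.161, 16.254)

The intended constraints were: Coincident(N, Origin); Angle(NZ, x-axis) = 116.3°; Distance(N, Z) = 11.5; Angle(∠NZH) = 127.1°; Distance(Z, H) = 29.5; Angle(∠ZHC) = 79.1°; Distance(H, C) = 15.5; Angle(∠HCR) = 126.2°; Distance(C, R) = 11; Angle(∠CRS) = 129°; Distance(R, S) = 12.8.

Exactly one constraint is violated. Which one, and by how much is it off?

Distance(R, S) = 12.8 — off by 5.40.

N = (0.00, 0.00) ✓; NZ at 116.3° ✓; |NZ| = 11.50 ✓; ∠NZH = 127.1° ✓; |ZH| = 29.50 ✓; ∠ZHC = 79.10° ✓; |HC| = 15.50 ✓; ∠HCR = 126.2° ✓; |CR| = 11.00 ✓; ∠CRS = 129.0° ✓; |RS| = 18.20 ✗.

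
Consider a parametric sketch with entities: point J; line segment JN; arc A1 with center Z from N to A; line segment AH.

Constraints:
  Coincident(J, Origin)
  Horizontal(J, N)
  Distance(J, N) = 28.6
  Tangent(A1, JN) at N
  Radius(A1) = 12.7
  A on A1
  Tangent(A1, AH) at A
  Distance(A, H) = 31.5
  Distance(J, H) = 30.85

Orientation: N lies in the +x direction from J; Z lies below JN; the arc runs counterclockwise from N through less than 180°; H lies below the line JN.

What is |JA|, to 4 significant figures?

19.04

J is at the origin; JN is horizontal with |JN| = 28.6 and N on the +x side, so N = (28.60, 0.000). Since A1 is tangent to JN there, ZN ⟂ JN, so Z = N + (0, -12.7) = (28.60, -12.70). Since ZA ⟂ AH (tangency), |ZH| = √(12.7² + 31.5²) = 33.96 regardless of where A sits on A1. So H lies on both circle(J, 30.85) and circle(Z, 33.96); the below-JN intersection is H = (-0.1076, -30.85). A is the foot of the tangent from H: A = (18.29, -5.282).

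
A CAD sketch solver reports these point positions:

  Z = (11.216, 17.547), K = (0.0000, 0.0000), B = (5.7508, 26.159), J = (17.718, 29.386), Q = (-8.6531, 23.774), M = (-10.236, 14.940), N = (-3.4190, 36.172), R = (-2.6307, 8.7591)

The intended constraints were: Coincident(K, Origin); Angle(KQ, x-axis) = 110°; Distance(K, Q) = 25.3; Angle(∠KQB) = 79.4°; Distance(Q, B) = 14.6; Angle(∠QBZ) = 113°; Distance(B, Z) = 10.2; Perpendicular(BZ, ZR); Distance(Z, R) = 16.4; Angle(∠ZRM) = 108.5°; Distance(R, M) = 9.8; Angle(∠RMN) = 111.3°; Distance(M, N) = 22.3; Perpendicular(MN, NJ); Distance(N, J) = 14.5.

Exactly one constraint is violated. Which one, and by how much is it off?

Distance(N, J) = 14.5 — off by 7.70.

K = (0.00, 0.00) ✓; KQ at 110.0° ✓; |KQ| = 25.30 ✓; ∠KQB = 79.40° ✓; |QB| = 14.60 ✓; ∠QBZ = 113.0° ✓; |BZ| = 10.20 ✓; ∠(BZ, ZR) = 90.00° ✓; |ZR| = 16.40 ✓; ∠ZRM = 108.5° ✓; |RM| = 9.800 ✓; ∠RMN = 111.3° ✓; |MN| = 22.30 ✓; ∠(MN, NJ) = 90.00° ✓; |NJ| = 22.20 ✗.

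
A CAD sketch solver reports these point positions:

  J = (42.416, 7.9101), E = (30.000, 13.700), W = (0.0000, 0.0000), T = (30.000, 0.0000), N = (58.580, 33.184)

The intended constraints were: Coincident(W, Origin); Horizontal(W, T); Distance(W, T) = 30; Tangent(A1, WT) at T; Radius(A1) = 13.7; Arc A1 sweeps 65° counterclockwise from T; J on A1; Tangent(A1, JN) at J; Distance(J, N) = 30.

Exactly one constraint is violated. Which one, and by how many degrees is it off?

Tangent(A1, JN) at J — off by 7.60°.

W = (0.00, 0.00) ✓; W.y = 0.00, T.y = 0.00 ✓; |WT| = 30.00 ✓; ∠(ET, TW) = 90.00° ✓; |ET| = 13.70 ✓; bearing(E→J) − bearing(E→T) = 65.00° ✓; |EJ| = 13.70 ✓; ∠(EJ, JN) = 97.60° ✗; |JN| = 30.00 ✓.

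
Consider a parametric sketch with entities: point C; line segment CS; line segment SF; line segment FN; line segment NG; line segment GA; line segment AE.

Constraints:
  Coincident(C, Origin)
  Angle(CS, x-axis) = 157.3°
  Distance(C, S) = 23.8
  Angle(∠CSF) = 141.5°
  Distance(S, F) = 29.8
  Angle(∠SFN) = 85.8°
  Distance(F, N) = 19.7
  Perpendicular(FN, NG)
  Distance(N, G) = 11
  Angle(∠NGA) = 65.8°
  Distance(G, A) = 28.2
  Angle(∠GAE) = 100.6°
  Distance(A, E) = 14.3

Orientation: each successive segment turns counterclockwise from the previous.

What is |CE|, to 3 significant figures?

65.1

C is at the origin; CS runs at 157.3° with length 23.8, so S = (-22.0, 9.18). ∠CSF = 141.5° gives SF at -164° from the x-axis; with |SF| = 29.8, F = (-50.6, 1.07). ∠SFN = 85.8° gives FN at -70.0° from the x-axis; with |FN| = 19.7, N = (-43.9, -17.4). FN is perpendicular to NG, so NG runs at 20.0°; with |NG| = 11.0, G = (-33.6, -13.7). ∠NGA = 65.8° gives GA at 134° from the x-axis; with |GA| = 28.2, A = (-53.2, 6.54). ∠GAE = 100.6° gives AE at -146° from the x-axis; with |AE| = 14.3, E = (-65.1, -1.38). Then |CE| = |E − C| = 65.1.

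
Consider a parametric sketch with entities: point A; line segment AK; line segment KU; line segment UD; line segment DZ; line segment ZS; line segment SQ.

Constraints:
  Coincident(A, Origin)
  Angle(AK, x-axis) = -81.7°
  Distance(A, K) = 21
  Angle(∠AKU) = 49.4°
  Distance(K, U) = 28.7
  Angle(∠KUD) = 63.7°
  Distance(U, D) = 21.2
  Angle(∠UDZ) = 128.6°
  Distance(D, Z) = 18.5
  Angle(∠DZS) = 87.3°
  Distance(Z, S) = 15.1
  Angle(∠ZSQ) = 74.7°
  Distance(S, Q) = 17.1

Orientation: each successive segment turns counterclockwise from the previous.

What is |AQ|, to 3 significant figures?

6.52

A is at the origin; AK runs at -81.7° with length 21.0, so K = (3.03, -20.8). ∠AKU = 49.4° gives KU at 48.9° from the x-axis; with |KU| = 28.7, U = (21.9, 0.847). ∠KUD = 63.7° gives UD at 165° from the x-axis; with |UD| = 21.2, D = (1.40, 6.26). ∠UDZ = 128.6° gives DZ at -143° from the x-axis; with |DZ| = 18.5, Z = (-13.5, -4.77). ∠DZS = 87.3° gives ZS at -50.7° from the x-axis; with |ZS| = 15.1, S = (-3.89, -16.5). ∠ZSQ = 74.7° gives SQ at 54.6° from the x-axis; with |SQ| = 17.1, Q = (6.02, -2.51). Then |AQ| = |Q − A| = 6.52.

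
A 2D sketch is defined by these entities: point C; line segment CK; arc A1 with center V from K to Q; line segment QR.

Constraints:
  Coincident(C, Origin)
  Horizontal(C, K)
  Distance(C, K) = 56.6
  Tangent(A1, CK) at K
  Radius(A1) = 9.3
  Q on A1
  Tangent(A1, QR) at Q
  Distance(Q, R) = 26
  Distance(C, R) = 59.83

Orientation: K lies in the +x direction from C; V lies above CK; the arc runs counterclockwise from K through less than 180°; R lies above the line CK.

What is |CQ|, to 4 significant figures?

65.70

Checks: |VK| = 9.300 ✓; |VQ| = 9.300 ✓; ∠(VQ, QR) = 90.00° ✓; |QR| = 26.00 ✓; |CR| = 59.83 ✓.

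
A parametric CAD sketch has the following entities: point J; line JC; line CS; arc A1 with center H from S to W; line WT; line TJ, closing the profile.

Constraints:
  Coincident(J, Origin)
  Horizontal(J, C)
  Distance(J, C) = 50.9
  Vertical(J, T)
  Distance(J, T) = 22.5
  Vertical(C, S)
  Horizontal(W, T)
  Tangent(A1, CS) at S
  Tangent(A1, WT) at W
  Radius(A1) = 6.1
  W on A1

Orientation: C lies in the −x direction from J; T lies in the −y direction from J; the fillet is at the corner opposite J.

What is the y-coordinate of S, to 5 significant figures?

-16.400

J is at the origin; J and C share the same y with |JC| = 50.9 and C on the −x side, so C = (-50.900, 0.0000). J and T share the same x with |JT| = 22.5 and T on the −y side, so T = (0.0000, -22.500). The virtual corner opposite J is at (-50.900, -22.500). A1 meets CS tangentially, so HS is at right angles to CS and tangency of A1 to WT means the radius HW is perpendicular to WT, with radius 6.1, so the center H sits 6.1 in from both sides at H = (-44.800, -16.400). That places the tangent points at S = (-50.900, -16.400) on CS and W = (-44.800, -22.500) on WT. So S.y = -16.400.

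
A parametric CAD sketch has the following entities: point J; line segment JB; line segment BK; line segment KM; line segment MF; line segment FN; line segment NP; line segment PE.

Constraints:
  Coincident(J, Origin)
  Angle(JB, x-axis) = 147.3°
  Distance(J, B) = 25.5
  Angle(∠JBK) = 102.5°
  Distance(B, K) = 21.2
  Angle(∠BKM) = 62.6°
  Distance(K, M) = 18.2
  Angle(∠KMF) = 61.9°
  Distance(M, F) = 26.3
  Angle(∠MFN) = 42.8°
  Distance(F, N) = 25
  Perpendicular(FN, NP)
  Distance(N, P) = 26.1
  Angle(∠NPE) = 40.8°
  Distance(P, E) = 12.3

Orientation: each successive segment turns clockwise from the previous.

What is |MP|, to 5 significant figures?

10.013

J is at the origin; JB runs at 147.3° with length 25.5, so B = (-21.459, 13.776). ∠JBK = 102.5° gives BK at 69.800° from the x-axis; with |BK| = 21.2, K = (-14.138, 33.672). ∠BKM = 62.6° gives KM at -47.600° from the x-axis; with |KM| = 18.2, M = (-1.8659, 20.232). ∠KMF = 61.9° gives MF at -165.70° from the x-axis; with |MF| = 26.3, F = (-27.351, 13.736). ∠MFN = 42.8° gives FN at 57.100° from the x-axis; with |FN| = 25.0, N = (-13.772, 34.727). The perpendicularity gives NP at right angles to FN, so NP runs at -32.900°; with |NP| = 26.1, P = (8.1424, 20.550). Then |MP| = |P − M| = 10.013.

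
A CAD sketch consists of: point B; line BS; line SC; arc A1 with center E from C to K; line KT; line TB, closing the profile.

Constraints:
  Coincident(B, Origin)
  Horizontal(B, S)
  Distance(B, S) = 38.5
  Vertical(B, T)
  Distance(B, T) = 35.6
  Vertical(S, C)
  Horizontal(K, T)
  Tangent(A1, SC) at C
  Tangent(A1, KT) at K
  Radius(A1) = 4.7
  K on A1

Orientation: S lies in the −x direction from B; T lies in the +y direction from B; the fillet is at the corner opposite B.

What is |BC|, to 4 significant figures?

49.37

The virtual corner opposite B is at (-38.50, 35.60). A1 meets SC tangentially, so EC is at right angles to SC and since A1 is tangent to KT there, EK ⟂ KT, with radius 4.7, so the center E sits 4.7 in from both sides at E = (-33.80, 30.90). That places the tangent points at C = (-38.50, 30.90) on SC and K = (-33.80, 35.60) on KT. Then |BC| = |C − B| = 49.37.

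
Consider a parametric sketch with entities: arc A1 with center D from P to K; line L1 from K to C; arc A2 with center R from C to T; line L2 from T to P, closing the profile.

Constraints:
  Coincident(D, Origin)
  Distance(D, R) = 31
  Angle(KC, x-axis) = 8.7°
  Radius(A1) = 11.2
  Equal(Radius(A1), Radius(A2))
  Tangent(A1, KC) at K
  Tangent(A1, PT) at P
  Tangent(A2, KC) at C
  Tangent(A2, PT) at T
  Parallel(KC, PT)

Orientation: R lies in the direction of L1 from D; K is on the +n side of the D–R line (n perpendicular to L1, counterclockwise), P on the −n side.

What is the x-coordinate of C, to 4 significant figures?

28.95

The slot axis is L1's direction at 8.7°, so u = (cos 8.7°, sin 8.7°) = (0.9885, 0.1513) and n = (−sin 8.7°, cos 8.7°) = (-0.1513, 0.9885). D is at the origin and R lies 31.0 along u from D, so R = 31.0·u = (30.64, 4.689). Tangency of A1 to both parallel lines with radius 11.2 puts K and P at D ± 11.2·n: K = (-1.694, 11.07), P = (1.694, -11.07). Equal radii place C and T the same way about R: C = R + 11.2·n = (28.95, 15.76), T = R − 11.2·n = (32.34, -6.382). So C.x = 28.95.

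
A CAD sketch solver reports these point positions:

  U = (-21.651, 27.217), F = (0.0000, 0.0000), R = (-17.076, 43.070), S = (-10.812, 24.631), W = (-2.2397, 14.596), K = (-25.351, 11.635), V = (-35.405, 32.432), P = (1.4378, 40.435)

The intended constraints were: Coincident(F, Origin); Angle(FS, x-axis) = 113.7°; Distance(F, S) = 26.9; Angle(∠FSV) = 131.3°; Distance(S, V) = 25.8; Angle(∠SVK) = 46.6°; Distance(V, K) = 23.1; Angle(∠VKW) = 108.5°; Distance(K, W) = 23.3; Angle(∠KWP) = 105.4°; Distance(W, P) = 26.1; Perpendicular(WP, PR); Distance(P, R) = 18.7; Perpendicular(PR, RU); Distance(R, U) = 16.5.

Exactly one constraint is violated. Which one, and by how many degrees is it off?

Perpendicular(PR, RU) — off by 8.00°.

F = (0.00, 0.00) ✓; FS at 113.7° ✓; |FS| = 26.90 ✓; ∠FSV = 131.3° ✓; |SV| = 25.80 ✓; ∠SVK = 46.60° ✓; |VK| = 23.10 ✓; ∠VKW = 108.5° ✓; |KW| = 23.30 ✓; ∠KWP = 105.4° ✓; |WP| = 26.10 ✓; ∠(WP, PR) = 90.00° ✓; |PR| = 18.70 ✓; ∠(PR, RU) = 82.00° ✗; |RU| = 16.50 ✓.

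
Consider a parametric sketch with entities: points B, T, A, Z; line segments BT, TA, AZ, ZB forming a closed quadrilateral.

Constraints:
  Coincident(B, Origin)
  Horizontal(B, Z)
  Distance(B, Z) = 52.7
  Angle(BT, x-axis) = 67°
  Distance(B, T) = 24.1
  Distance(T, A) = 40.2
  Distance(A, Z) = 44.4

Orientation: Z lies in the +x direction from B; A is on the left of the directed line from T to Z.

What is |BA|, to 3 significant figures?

61.5

B is at the origin; BZ is horizontal with |BZ| = 52.7 and Z in +x, so Z = (52.7, 0). BT runs at 67.0° with |BT| = 24.1, so T = (9.42, 22.2). A is determined by |TA| = 40.2 and |AZ| = 44.4 together: it lies at the intersection of circle(T, 40.2) and circle(Z, 44.4). With |TZ| = 48.6, the foot of the radical line on TZ is 20.7 from T and the perpendicular offset is √(40.2² − 20.7²) = 34.5. Taking the left-of-TZ solution: A = (43.5, 43.4).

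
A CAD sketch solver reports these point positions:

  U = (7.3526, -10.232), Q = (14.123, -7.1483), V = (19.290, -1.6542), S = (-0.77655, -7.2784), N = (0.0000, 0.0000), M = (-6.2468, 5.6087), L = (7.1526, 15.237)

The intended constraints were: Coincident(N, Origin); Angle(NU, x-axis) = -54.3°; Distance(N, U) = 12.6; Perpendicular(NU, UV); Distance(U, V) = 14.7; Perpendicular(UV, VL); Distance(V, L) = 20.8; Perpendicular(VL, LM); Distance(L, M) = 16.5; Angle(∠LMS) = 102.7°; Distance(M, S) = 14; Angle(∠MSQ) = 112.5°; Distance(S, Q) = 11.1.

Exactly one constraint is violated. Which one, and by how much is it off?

Distance(S, Q) = 11.1 — off by 3.80.

N = (0.00, 0.00) ✓; NU at -54.30° ✓; |NU| = 12.60 ✓; ∠(NU, UV) = 90.00° ✓; |UV| = 14.70 ✓; ∠(UV, VL) = 90.00° ✓; |VL| = 20.80 ✓; ∠(VL, LM) = 90.00° ✓; |LM| = 16.50 ✓; ∠LMS = 102.7° ✓; |MS| = 14.00 ✓; ∠MSQ = 112.5° ✓; |SQ| = 14.90 ✗.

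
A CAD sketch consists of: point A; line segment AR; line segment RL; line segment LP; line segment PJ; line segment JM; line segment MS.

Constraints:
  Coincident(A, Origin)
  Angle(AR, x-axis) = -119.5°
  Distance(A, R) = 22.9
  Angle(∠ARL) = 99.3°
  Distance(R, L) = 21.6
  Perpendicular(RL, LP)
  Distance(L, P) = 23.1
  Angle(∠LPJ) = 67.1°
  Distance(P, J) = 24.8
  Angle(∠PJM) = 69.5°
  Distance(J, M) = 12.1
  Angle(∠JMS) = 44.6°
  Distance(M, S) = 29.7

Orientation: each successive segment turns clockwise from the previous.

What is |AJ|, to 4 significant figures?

9.473

A is at the origin; AR runs at -119.5° with length 22.9, so R = (-11.28, -19.93). ∠ARL = 99.3° gives RL at 159.8° from the x-axis; with |RL| = 21.6, L = (-31.55, -12.47). The perpendicularity gives LP at right angles to RL, so LP runs at 69.80°; with |LP| = 23.1, P = (-23.57, 9.206). ∠LPJ = 67.1° gives PJ at -43.10° from the x-axis; with |PJ| = 24.8, J = (-5.464, -7.739). Then |AJ| = |J − A| = 9.473.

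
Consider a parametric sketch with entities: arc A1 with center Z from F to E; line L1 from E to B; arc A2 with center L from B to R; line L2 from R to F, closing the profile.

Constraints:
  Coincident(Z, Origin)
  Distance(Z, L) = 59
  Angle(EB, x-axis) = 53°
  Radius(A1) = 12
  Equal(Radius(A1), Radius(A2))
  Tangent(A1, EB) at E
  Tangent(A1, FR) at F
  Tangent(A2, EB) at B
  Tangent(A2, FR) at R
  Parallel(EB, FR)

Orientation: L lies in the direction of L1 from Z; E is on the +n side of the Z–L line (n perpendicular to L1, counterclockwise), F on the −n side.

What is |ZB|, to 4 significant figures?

60.21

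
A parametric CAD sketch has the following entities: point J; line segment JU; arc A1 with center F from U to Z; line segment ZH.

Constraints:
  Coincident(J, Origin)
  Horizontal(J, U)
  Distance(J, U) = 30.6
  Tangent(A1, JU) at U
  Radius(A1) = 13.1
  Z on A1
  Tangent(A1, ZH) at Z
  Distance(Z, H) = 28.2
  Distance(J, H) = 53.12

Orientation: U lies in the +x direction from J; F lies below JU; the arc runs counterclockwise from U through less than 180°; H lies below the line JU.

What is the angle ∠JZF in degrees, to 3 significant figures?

113°

J is at the origin; JU is horizontal with |JU| = 30.6 and U on the +x side, so U = (30.6, 0.00). Since A1 is tangent to JU there, FU ⟂ JU, so F = U + (0, -13.1) = (30.6, -13.1). Since FZ ⟂ ZH (tangency), |FH| = √(13.1² + 28.2²) = 31.1 regardless of where Z sits on A1. So H lies on both circle(J, 53.12) and circle(F, 31.1); the below-JU intersection is H = (29.5, -44.2). Z is the foot of the tangent from H: Z = (18.5, -18.2).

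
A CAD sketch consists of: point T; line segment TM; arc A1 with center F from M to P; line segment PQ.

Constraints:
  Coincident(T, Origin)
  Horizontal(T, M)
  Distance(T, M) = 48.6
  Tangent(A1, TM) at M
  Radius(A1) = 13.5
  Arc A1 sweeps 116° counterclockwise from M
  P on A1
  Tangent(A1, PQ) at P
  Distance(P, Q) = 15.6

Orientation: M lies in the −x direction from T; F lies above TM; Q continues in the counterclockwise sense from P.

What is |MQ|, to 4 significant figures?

33.86

T is at the origin; TM is horizontal with |TM| = 48.6 and M on the −x side, so M = (-48.60, 0.000). A1 meets TM tangentially, so FM is at right angles to TM, so F = M + (0, 13.5) = (-48.60, 13.50). On A1, M sits at bearing -90° from F; a 116° counterclockwise sweep puts P at bearing 26°, so P = F + 13.5·(cos 26°, sin 26°) = (-36.47, 19.42). Since A1 is tangent to PQ there, FP ⟂ PQ, so PQ runs along (−sin 26°, cos 26°); with |PQ| = 15.6, Q = (-43.30, 33.44). Then |MQ| = |Q − M| = 33.86.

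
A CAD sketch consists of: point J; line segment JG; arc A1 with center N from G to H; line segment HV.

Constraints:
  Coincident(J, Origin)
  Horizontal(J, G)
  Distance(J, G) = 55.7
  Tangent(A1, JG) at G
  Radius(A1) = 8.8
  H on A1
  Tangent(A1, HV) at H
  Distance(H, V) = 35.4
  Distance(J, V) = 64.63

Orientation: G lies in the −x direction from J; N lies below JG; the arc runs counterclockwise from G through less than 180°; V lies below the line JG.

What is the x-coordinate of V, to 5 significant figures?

-47.106

J is at the origin; J and G share the same y with |JG| = 55.7 and G on the −x side, so G = (-55.700, 0.0000). Tangency of A1 to JG means the radius NG is perpendicular to JG, so N = G + (0, -8.8) = (-55.700, -8.8000). Since NH ⟂ HV (tangency), |NV| = √(8.8² + 35.4²) = 36.477 regardless of where H sits on A1. So V lies on both circle(J, 64.63) and circle(N, 36.477); the below-JG intersection is V = (-47.106, -44.250). H is the foot of the tangent from V: H = (-63.499, -12.875).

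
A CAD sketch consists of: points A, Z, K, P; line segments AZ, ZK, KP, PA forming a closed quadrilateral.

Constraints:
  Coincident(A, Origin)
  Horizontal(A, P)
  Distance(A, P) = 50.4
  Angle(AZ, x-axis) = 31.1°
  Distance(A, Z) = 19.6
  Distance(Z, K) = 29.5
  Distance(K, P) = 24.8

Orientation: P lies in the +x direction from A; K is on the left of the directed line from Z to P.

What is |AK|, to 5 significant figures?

49.074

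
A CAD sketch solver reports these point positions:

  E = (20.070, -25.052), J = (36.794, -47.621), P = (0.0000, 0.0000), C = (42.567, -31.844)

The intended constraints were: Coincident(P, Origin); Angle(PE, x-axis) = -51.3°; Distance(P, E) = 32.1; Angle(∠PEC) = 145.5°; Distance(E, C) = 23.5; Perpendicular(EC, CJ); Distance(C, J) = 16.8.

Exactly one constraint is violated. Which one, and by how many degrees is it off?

Perpendicular(EC, CJ) — off by 3.30°.

P = (0.00, 0.00) ✓; PE at -51.30° ✓; |PE| = 32.10 ✓; ∠PEC = 145.5° ✓; |EC| = 23.50 ✓; ∠(EC, CJ) = 93.30° ✗; |CJ| = 16.80 ✓.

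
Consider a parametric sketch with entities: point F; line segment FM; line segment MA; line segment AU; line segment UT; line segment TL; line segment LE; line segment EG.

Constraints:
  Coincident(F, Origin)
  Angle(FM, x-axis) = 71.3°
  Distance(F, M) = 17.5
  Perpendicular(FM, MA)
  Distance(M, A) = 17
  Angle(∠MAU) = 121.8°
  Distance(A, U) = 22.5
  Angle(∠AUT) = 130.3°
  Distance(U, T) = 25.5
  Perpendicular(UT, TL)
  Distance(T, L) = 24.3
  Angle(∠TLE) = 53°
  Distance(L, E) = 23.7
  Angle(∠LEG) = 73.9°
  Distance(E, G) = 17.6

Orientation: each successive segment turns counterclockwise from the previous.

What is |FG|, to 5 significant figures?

31.450

F is at the origin; FM runs at 71.3° with length 17.5, so M = (5.6107, 16.576). FM is perpendicular to MA, so MA runs at 161.30°; with |MA| = 17.0, A = (-10.492, 22.027). ∠MAU = 121.8° gives AU at -140.50° from the x-axis; with |AU| = 22.5, U = (-27.853, 7.7148). ∠AUT = 130.3° gives UT at -90.800° from the x-axis; with |UT| = 25.5, T = (-28.209, -17.783). UT ⟂ TL, so TL runs at -0.80000°; with |TL| = 24.3, L = (-3.9118, -18.122). ∠TLE = 53.0° gives LE at 126.20° from the x-axis; with |LE| = 23.7, E = (-17.909, 1.0030). ∠LEG = 73.9° gives EG at -127.70° from the x-axis; with |EG| = 17.6, G = (-28.672, -12.923). Then |FG| = |G − F| = 31.450.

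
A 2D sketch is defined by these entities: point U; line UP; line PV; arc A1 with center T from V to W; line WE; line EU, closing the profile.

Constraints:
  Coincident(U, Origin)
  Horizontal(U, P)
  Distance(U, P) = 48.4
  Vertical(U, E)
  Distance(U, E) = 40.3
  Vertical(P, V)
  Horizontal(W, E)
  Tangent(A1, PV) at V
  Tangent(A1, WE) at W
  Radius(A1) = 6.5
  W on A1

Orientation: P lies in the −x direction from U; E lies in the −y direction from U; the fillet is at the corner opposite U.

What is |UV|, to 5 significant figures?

59.034

U is at the origin; UP is horizontal with |UP| = 48.4 and P on the −x side, so P = (-48.400, 0.0000). U and E share the same x with |UE| = 40.3 and E on the −y side, so E = (0.0000, -40.300). The virtual corner opposite U is at (-48.400, -40.300). A1 meets PV tangentially, so TV is at right angles to PV and tangency of A1 to WE means the radius TW is perpendicular to WE, with radius 6.5, so the center T sits 6.5 in from both sides at T = (-41.900, -33.800). That places the tangent points at V = (-48.400, -33.800) on PV and W = (-41.900, -40.300) on WE. Then |UV| = |V − U| = 59.034.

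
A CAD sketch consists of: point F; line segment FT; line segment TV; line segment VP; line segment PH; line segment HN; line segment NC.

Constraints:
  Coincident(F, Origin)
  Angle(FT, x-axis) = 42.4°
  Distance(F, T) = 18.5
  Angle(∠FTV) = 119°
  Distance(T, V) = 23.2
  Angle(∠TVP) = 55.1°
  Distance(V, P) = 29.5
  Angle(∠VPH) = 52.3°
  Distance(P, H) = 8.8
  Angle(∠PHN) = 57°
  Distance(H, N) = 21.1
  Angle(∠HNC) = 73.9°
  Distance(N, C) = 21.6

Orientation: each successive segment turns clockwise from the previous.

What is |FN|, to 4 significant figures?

33.40

F is at the origin; FT runs at 42.4° with length 18.5, so T = (13.66, 12.47). ∠FTV = 119.0° gives TV at -18.60° from the x-axis; with |TV| = 23.2, V = (35.65, 5.075). ∠TVP = 55.1° gives VP at -143.5° from the x-axis; with |VP| = 29.5, P = (11.94, -12.47). ∠VPH = 52.3° gives PH at 88.80° from the x-axis; with |PH| = 8.8, H = (12.12, -3.674). ∠PHN = 57.0° gives HN at -34.20° from the x-axis; with |HN| = 21.1, N = (29.57, -15.53). Then |FN| = |N − F| = 33.40.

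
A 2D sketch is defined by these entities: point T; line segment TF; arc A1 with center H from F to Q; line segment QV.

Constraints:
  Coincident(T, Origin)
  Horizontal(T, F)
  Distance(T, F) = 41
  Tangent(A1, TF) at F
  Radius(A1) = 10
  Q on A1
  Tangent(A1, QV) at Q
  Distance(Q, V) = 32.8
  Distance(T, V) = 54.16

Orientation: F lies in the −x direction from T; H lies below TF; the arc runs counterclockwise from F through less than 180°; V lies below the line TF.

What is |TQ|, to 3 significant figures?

51.8

T is at the origin; TF is horizontal with |TF| = 41.0 and F on the −x side, so F = (-41.0, 0.00). A1 meets TF tangentially, so HF is at right angles to TF, so H = F + (0, -10) = (-41.0, -10.0). Since HQ ⟂ QV (tangency), |HV| = √(10.0² + 32.8²) = 34.3 regardless of where Q sits on A1. So V lies on both circle(T, 54.16) and circle(H, 34.3); the below-TF intersection is V = (-32.6, -43.2). Q is the foot of the tangent from V: Q = (-49.6, -15.2).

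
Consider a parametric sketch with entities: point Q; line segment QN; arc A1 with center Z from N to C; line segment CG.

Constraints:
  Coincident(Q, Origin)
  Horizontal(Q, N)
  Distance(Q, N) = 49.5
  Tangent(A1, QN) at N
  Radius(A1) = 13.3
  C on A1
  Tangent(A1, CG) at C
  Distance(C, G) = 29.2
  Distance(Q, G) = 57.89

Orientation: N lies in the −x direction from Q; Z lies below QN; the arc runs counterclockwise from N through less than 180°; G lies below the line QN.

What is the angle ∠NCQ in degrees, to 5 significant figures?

46.377°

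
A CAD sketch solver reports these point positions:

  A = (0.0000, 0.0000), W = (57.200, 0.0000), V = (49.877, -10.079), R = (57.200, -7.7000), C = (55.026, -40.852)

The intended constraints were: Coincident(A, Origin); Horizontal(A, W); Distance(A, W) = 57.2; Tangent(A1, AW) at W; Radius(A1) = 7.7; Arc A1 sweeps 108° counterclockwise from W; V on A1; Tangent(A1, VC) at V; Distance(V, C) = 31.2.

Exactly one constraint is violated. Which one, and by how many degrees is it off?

Tangent(A1, VC) at V — off by 8.50°.

A = (0.00, 0.00) ✓; A.y = 0.00, W.y = 0.00 ✓; |AW| = 57.20 ✓; ∠(RW, WA) = 90.00° ✓; |RW| = 7.700 ✓; bearing(R→V) − bearing(R→W) = 108.0° ✓; |RV| = 7.700 ✓; ∠(RV, VC) = 98.50° ✗; |VC| = 31.20 ✓.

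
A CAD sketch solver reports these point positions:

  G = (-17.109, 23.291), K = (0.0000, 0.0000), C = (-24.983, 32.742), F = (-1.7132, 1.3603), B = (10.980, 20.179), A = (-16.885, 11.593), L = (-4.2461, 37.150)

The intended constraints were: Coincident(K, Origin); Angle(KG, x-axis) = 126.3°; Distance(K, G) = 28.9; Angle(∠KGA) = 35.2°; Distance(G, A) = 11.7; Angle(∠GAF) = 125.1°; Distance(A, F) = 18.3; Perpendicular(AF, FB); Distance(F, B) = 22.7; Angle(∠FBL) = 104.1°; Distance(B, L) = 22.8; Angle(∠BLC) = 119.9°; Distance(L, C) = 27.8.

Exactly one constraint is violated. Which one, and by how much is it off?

Distance(L, C) = 27.8 — off by 6.60.

K = (0.00, 0.00) ✓; KG at 126.3° ✓; |KG| = 28.90 ✓; ∠KGA = 35.20° ✓; |GA| = 11.70 ✓; ∠GAF = 125.1° ✓; |AF| = 18.30 ✓; ∠(AF, FB) = 90.00° ✓; |FB| = 22.70 ✓; ∠FBL = 104.1° ✓; |BL| = 22.80 ✓; ∠BLC = 119.9° ✓; |LC| = 21.20 ✗.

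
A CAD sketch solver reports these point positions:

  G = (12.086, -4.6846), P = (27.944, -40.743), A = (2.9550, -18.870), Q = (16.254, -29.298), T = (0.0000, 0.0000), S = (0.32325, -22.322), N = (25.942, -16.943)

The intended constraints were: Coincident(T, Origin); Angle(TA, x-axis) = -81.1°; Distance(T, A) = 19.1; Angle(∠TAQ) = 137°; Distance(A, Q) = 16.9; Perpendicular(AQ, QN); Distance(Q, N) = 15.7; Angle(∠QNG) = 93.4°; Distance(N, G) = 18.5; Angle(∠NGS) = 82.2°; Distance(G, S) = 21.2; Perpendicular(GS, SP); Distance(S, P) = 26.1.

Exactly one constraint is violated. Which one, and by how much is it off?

Distance(S, P) = 26.1 — off by 7.10.

T = (0.00, 0.00) ✓; TA at -81.10° ✓; |TA| = 19.10 ✓; ∠TAQ = 137.0° ✓; |AQ| = 16.90 ✓; ∠(AQ, QN) = 90.00° ✓; |QN| = 15.70 ✓; ∠QNG = 93.40° ✓; |NG| = 18.50 ✓; ∠NGS = 82.20° ✓; |GS| = 21.20 ✓; ∠(GS, SP) = 90.00° ✓; |SP| = 33.20 ✗.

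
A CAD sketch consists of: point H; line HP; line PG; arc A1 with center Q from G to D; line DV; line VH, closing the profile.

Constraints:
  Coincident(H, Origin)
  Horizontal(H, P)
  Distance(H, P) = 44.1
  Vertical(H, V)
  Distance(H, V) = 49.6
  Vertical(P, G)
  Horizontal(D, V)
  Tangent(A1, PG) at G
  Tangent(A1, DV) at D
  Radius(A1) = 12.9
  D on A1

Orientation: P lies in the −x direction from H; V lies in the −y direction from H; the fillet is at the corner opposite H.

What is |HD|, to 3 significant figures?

58.6

H is at the origin; HP is horizontal with |HP| = 44.1 and P on the −x side, so P = (-44.1, 0.00). H and V share the same x with |HV| = 49.6 and V on the −y side, so V = (0.00, -49.6). The virtual corner opposite H is at (-44.1, -49.6). Tangency of A1 to PG means the radius QG is perpendicular to PG and the tangent condition forces QD to be normal to DV, with radius 12.9, so the center Q sits 12.9 in from both sides at Q = (-31.2, -36.7). That places the tangent points at G = (-44.1, -36.7) on PG and D = (-31.2, -49.6) on DV. Then |HD| = |D − H| = 58.6.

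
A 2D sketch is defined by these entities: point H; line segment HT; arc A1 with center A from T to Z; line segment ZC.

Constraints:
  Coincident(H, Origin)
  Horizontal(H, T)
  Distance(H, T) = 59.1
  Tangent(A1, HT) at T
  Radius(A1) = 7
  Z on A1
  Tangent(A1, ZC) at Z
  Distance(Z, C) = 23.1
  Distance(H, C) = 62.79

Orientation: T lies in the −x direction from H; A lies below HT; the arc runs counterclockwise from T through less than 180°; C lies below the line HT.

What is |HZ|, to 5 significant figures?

66.116

Checks: H = (0.00, 0.00) ✓; |AZ| = 7.000 ✓; ∠(AZ, ZC) = 90.00° ✓; |ZC| = 23.10 ✓; |HC| = 62.79 ✓.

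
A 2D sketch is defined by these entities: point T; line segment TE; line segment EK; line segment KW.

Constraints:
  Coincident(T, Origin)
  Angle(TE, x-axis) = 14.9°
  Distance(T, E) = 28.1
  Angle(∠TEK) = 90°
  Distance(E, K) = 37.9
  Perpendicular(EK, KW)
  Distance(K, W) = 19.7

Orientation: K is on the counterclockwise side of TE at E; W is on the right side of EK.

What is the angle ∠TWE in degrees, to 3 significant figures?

24.1°

T is at the origin; TE runs at 14.9° with length 28.1, so E = 28.1·(cos 14.9°, sin 14.9°) = (27.2, 7.23). ∠TEK = 90.0°, so EK runs at 14.9° + (180° − 90.0°) = 105° from the x-axis; with |EK| = 37.9, K = E + 37.9·(cos 105°, sin 105°) = (17.4, 43.9). EK ⟂ KW; with |KW| = 19.7 on the right of EK, W = K + 19.7·(0.966, 0.257) = (36.4, 48.9). Then cos ∠TWE = WT·WE / (|WT||WE|), giving 24.1°.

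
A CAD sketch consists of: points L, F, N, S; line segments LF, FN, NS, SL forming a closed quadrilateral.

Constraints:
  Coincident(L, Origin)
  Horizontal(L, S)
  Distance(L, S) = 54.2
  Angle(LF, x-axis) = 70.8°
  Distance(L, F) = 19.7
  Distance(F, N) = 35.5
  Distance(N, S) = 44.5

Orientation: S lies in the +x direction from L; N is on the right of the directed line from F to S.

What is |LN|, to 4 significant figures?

20.75

Checks: |FN| = 35.50 ✓; |NS| = 44.50 ✓.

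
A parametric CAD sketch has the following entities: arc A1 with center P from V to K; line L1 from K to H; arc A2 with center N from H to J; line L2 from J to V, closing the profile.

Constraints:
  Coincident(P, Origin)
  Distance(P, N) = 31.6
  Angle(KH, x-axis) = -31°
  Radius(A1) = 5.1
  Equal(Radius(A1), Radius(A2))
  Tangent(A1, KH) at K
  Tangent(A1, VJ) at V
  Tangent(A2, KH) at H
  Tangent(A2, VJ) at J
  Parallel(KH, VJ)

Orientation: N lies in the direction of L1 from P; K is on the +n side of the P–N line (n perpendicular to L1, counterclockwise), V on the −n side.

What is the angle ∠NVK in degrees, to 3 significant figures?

80.8°

The slot axis is L1's direction at -31.0°, so u = (cos -31.0°, sin -31.0°) = (0.857, -0.515) and n = (−sin -31.0°, cos -31.0°) = (0.515, 0.857). P is at the origin and N lies 31.6 along u from P, so N = 31.6·u = (27.1, -16.3). Tangency of A1 to both parallel lines with radius 5.1 puts K and V at P ± 5.1·n: K = (2.63, 4.37), V = (-2.63, -4.37). Then cos ∠NVK = VN·VK / (|VN||VK|), giving 80.8°.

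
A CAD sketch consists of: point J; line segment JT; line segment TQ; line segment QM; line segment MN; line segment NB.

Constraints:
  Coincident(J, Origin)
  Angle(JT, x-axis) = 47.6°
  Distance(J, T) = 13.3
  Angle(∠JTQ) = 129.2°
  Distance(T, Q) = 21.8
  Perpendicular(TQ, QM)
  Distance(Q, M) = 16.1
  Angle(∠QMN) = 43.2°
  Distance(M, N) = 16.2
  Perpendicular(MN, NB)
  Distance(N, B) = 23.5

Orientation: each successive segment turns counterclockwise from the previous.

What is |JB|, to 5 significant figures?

42.455

J is at the origin; JT runs at 47.6° with length 13.3, so T = (8.9682, 9.8215). ∠JTQ = 129.2° gives TQ at 98.400° from the x-axis; with |TQ| = 21.8, Q = (5.7836, 31.388). TQ is perpendicular to QM, so QM runs at -171.60°; with |QM| = 16.1, M = (-10.144, 29.036). ∠QMN = 43.2° gives MN at -34.800° from the x-axis; with |MN| = 16.2, N = (3.1589, 19.790). The perpendicularity gives NB at right angles to MN, so NB runs at 55.200°; with |NB| = 23.5, B = (16.571, 39.087). Then |JB| = |B − J| = 42.455.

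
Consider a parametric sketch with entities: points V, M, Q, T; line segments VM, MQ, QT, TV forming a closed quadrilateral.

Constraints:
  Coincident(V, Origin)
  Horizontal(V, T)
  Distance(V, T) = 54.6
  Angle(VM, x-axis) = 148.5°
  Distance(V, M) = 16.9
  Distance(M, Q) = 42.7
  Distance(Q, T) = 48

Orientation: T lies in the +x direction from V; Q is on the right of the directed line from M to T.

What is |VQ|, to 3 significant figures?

27.2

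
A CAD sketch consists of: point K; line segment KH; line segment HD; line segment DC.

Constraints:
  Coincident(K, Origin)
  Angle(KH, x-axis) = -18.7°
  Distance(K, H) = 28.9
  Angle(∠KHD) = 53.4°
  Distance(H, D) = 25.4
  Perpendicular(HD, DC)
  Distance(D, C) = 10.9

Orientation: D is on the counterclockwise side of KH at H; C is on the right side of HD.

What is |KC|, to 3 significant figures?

35.1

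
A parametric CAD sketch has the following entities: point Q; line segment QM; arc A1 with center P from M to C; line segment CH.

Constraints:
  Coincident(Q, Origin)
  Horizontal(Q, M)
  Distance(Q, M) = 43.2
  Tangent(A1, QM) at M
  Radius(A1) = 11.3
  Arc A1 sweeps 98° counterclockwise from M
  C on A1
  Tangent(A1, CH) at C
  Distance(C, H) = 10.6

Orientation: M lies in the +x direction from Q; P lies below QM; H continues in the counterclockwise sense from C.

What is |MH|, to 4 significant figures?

25.31

On A1, M sits at bearing 90° from P; a 98° counterclockwise sweep puts C at bearing 188°, so C = P + 11.3·(cos 188°, sin 188°) = (32.01, -12.87). The tangent condition forces PC to be normal to CH, so CH runs along (−sin 188°, cos 188°); with |CH| = 10.6, H = (33.49, -23.37). Then |MH| = |H − M| = 25.31.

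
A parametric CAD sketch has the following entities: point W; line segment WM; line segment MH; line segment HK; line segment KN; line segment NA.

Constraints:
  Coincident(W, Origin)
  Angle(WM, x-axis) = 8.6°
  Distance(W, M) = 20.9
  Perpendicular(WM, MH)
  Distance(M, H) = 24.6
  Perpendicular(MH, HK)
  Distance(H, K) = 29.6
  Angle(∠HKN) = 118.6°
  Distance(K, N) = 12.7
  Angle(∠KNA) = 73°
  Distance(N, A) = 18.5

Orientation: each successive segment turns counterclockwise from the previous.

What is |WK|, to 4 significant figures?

26.09

W is at the origin; WM runs at 8.6° with length 20.9, so M = (20.67, 3.125). WM ⟂ MH, so MH runs at 98.60°; with |MH| = 24.6, H = (16.99, 27.45). MH is perpendicular to HK, so HK runs at -171.4°; with |HK| = 29.6, K = (-12.28, 23.02). Then |WK| = |K − W| = 26.09.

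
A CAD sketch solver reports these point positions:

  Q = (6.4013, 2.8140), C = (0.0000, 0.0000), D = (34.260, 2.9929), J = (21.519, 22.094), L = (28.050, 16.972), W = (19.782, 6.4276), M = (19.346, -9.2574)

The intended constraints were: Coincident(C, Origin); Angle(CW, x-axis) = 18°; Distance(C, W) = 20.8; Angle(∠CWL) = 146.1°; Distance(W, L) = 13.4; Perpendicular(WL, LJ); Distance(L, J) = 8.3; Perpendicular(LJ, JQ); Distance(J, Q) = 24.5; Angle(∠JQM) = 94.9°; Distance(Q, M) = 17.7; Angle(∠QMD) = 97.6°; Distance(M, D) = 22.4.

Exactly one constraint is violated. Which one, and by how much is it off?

Distance(M, D) = 22.4 — off by 3.10.

C = (0.00, 0.00) ✓; CW at 18.00° ✓; |CW| = 20.80 ✓; ∠CWL = 146.1° ✓; |WL| = 13.40 ✓; ∠(WL, LJ) = 89.99° ✓; |LJ| = 8.300 ✓; ∠(LJ, JQ) = 90.01° ✓; |JQ| = 24.50 ✓; ∠JQM = 94.90° ✓; |QM| = 17.70 ✓; ∠QMD = 97.60° ✓; |MD| = 19.30 ✗.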